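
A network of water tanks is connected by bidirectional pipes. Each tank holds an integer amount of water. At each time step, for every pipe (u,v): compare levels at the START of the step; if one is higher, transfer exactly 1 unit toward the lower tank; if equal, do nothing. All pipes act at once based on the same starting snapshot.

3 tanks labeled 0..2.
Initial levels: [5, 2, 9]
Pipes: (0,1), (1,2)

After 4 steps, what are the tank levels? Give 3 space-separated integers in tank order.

Answer: 5 6 5

Derivation:
Step 1: flows [0->1,2->1] -> levels [4 4 8]
Step 2: flows [0=1,2->1] -> levels [4 5 7]
Step 3: flows [1->0,2->1] -> levels [5 5 6]
Step 4: flows [0=1,2->1] -> levels [5 6 5]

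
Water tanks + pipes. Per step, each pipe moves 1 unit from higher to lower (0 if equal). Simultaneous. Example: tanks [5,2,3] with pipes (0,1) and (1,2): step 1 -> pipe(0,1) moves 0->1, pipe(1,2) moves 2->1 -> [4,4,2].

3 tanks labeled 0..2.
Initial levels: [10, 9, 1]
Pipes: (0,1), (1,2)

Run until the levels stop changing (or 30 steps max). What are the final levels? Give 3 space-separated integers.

Step 1: flows [0->1,1->2] -> levels [9 9 2]
Step 2: flows [0=1,1->2] -> levels [9 8 3]
Step 3: flows [0->1,1->2] -> levels [8 8 4]
Step 4: flows [0=1,1->2] -> levels [8 7 5]
Step 5: flows [0->1,1->2] -> levels [7 7 6]
Step 6: flows [0=1,1->2] -> levels [7 6 7]
Step 7: flows [0->1,2->1] -> levels [6 8 6]
Step 8: flows [1->0,1->2] -> levels [7 6 7]
  -> period-2 cycle: step 8 state = step 6 state; never stabilizes
  -> state at step 30: (30-6) mod 2 = 0, same as step 6 -> [7 6 7]

Answer: 7 6 7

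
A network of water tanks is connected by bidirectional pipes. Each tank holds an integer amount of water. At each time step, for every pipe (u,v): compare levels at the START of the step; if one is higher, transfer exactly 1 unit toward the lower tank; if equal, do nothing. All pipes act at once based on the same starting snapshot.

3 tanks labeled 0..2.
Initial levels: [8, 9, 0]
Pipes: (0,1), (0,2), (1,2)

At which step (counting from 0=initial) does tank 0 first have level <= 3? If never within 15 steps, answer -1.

Step 1: flows [1->0,0->2,1->2] -> levels [8 7 2]
Step 2: flows [0->1,0->2,1->2] -> levels [6 7 4]
Step 3: flows [1->0,0->2,1->2] -> levels [6 5 6]
Step 4: flows [0->1,0=2,2->1] -> levels [5 7 5]
Step 5: flows [1->0,0=2,1->2] -> levels [6 5 6]
  -> period-2 cycle (repeats step 3); tank 0 never drops to <=3
Tank 0 never reaches <=3 within 15 steps

Answer: -1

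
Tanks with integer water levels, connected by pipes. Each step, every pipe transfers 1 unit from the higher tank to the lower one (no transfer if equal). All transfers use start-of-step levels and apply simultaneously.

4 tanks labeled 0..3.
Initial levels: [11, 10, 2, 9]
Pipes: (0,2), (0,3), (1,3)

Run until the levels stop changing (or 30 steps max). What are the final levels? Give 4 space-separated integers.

Answer: 9 9 7 7

Derivation:
Step 1: flows [0->2,0->3,1->3] -> levels [9 9 3 11]
Step 2: flows [0->2,3->0,3->1] -> levels [9 10 4 9]
Step 3: flows [0->2,0=3,1->3] -> levels [8 9 5 10]
Step 4: flows [0->2,3->0,3->1] -> levels [8 10 6 8]
Step 5: flows [0->2,0=3,1->3] -> levels [7 9 7 9]
Step 6: flows [0=2,3->0,1=3] -> levels [8 9 7 8]
Step 7: flows [0->2,0=3,1->3] -> levels [7 8 8 9]
Step 8: flows [2->0,3->0,3->1] -> levels [9 9 7 7]
Step 9: flows [0->2,0->3,1->3] -> levels [7 8 8 9]
  -> period-2 cycle: step 9 state = step 7 state; never stabilizes
  -> state at step 30: (30-7) mod 2 = 1, same as step 8 -> [9 9 7 7]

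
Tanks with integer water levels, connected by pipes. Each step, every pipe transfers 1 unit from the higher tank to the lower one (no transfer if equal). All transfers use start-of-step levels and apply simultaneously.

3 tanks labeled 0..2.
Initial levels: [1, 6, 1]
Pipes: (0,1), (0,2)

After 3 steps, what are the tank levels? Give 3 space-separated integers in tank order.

Answer: 3 3 2

Derivation:
Step 1: flows [1->0,0=2] -> levels [2 5 1]
Step 2: flows [1->0,0->2] -> levels [2 4 2]
Step 3: flows [1->0,0=2] -> levels [3 3 2]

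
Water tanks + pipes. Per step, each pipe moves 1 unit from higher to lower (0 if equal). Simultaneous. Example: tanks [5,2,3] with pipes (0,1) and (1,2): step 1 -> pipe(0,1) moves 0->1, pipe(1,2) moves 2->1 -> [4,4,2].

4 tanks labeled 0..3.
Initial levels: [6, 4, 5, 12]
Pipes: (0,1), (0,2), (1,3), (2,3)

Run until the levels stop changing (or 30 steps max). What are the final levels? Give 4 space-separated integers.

Answer: 7 6 6 8

Derivation:
Step 1: flows [0->1,0->2,3->1,3->2] -> levels [4 6 7 10]
Step 2: flows [1->0,2->0,3->1,3->2] -> levels [6 6 7 8]
Step 3: flows [0=1,2->0,3->1,3->2] -> levels [7 7 7 6]
Step 4: flows [0=1,0=2,1->3,2->3] -> levels [7 6 6 8]
Step 5: flows [0->1,0->2,3->1,3->2] -> levels [5 8 8 6]
Step 6: flows [1->0,2->0,1->3,2->3] -> levels [7 6 6 8]
  -> period-2 cycle: step 6 state = step 4 state; never stabilizes
  -> state at step 30: (30-4) mod 2 = 0, same as step 4 -> [7 6 6 8]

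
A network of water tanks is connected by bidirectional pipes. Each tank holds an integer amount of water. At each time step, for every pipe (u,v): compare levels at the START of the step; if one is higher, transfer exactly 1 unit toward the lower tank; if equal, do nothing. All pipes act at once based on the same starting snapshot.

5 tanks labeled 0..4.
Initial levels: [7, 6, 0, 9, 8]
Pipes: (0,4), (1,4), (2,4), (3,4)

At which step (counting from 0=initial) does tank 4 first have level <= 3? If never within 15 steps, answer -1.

Answer: 6

Derivation:
Step 1: flows [4->0,4->1,4->2,3->4] -> levels [8 7 1 8 6]
Step 2: flows [0->4,1->4,4->2,3->4] -> levels [7 6 2 7 8]
Step 3: flows [4->0,4->1,4->2,4->3] -> levels [8 7 3 8 4]
Step 4: flows [0->4,1->4,4->2,3->4] -> levels [7 6 4 7 6]
Step 5: flows [0->4,1=4,4->2,3->4] -> levels [6 6 5 6 7]
Step 6: flows [4->0,4->1,4->2,4->3] -> levels [7 7 6 7 3]
Tank 4 first reaches <=3 at step 6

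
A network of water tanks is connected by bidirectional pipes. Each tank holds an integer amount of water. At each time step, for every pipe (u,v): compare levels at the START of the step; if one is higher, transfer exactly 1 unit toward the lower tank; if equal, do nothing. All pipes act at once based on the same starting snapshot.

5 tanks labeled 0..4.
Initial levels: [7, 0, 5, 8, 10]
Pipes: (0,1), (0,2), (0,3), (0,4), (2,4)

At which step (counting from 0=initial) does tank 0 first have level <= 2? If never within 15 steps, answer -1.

Answer: -1

Derivation:
Step 1: flows [0->1,0->2,3->0,4->0,4->2] -> levels [7 1 7 7 8]
Step 2: flows [0->1,0=2,0=3,4->0,4->2] -> levels [7 2 8 7 6]
Step 3: flows [0->1,2->0,0=3,0->4,2->4] -> levels [6 3 6 7 8]
Step 4: flows [0->1,0=2,3->0,4->0,4->2] -> levels [7 4 7 6 6]
Step 5: flows [0->1,0=2,0->3,0->4,2->4] -> levels [4 5 6 7 8]
Step 6: flows [1->0,2->0,3->0,4->0,4->2] -> levels [8 4 6 6 6]
Step 7: flows [0->1,0->2,0->3,0->4,2=4] -> levels [4 5 7 7 7]
Step 8: flows [1->0,2->0,3->0,4->0,2=4] -> levels [8 4 6 6 6]
  -> period-2 cycle (repeats step 6); tank 0 never drops to <=2
Tank 0 never reaches <=2 within 15 steps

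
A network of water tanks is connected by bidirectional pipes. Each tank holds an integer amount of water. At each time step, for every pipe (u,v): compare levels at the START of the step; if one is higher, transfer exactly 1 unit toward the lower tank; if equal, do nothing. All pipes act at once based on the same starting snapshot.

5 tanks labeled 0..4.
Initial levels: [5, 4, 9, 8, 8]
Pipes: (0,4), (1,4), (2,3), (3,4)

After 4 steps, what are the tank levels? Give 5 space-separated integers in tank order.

Step 1: flows [4->0,4->1,2->3,3=4] -> levels [6 5 8 9 6]
Step 2: flows [0=4,4->1,3->2,3->4] -> levels [6 6 9 7 6]
Step 3: flows [0=4,1=4,2->3,3->4] -> levels [6 6 8 7 7]
Step 4: flows [4->0,4->1,2->3,3=4] -> levels [7 7 7 8 5]

Answer: 7 7 7 8 5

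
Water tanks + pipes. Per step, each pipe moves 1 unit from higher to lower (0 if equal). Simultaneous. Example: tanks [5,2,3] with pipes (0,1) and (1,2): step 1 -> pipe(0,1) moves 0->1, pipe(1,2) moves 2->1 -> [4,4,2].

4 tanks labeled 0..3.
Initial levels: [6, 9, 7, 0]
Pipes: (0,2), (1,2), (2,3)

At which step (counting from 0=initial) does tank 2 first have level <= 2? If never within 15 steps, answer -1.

Answer: -1

Derivation:
Step 1: flows [2->0,1->2,2->3] -> levels [7 8 6 1]
Step 2: flows [0->2,1->2,2->3] -> levels [6 7 7 2]
Step 3: flows [2->0,1=2,2->3] -> levels [7 7 5 3]
Step 4: flows [0->2,1->2,2->3] -> levels [6 6 6 4]
Step 5: flows [0=2,1=2,2->3] -> levels [6 6 5 5]
Step 6: flows [0->2,1->2,2=3] -> levels [5 5 7 5]
Step 7: flows [2->0,2->1,2->3] -> levels [6 6 4 6]
Step 8: flows [0->2,1->2,3->2] -> levels [5 5 7 5]
  -> period-2 cycle (repeats step 6); tank 2 never drops to <=2
Tank 2 never reaches <=2 within 15 steps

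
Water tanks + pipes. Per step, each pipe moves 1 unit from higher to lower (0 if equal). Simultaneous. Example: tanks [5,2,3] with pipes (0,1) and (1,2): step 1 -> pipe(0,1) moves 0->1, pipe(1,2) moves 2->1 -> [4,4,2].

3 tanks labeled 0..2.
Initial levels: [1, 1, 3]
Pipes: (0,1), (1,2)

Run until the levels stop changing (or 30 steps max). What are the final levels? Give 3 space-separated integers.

Answer: 2 1 2

Derivation:
Step 1: flows [0=1,2->1] -> levels [1 2 2]
Step 2: flows [1->0,1=2] -> levels [2 1 2]
Step 3: flows [0->1,2->1] -> levels [1 3 1]
Step 4: flows [1->0,1->2] -> levels [2 1 2]
  -> period-2 cycle: step 4 state = step 2 state; never stabilizes
  -> state at step 30: (30-2) mod 2 = 0, same as step 2 -> [2 1 2]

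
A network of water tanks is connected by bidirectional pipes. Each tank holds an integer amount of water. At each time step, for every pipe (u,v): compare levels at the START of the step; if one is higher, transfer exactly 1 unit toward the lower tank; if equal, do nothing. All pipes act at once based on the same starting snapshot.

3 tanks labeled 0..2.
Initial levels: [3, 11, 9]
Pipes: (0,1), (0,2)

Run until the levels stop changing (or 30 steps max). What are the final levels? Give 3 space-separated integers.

Answer: 7 8 8

Derivation:
Step 1: flows [1->0,2->0] -> levels [5 10 8]
Step 2: flows [1->0,2->0] -> levels [7 9 7]
Step 3: flows [1->0,0=2] -> levels [8 8 7]
Step 4: flows [0=1,0->2] -> levels [7 8 8]
Step 5: flows [1->0,2->0] -> levels [9 7 7]
Step 6: flows [0->1,0->2] -> levels [7 8 8]
  -> period-2 cycle: step 6 state = step 4 state; never stabilizes
  -> state at step 30: (30-4) mod 2 = 0, same as step 4 -> [7 8 8]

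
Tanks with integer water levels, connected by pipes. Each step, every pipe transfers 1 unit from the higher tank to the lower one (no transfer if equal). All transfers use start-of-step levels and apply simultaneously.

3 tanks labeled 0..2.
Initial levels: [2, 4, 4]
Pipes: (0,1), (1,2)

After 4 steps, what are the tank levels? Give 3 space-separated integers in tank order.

Answer: 3 4 3

Derivation:
Step 1: flows [1->0,1=2] -> levels [3 3 4]
Step 2: flows [0=1,2->1] -> levels [3 4 3]
Step 3: flows [1->0,1->2] -> levels [4 2 4]
Step 4: flows [0->1,2->1] -> levels [3 4 3]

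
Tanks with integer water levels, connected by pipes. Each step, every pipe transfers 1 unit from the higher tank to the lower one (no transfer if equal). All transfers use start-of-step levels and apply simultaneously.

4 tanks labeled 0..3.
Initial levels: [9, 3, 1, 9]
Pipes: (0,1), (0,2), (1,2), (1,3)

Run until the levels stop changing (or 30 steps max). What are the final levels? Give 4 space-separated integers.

Step 1: flows [0->1,0->2,1->2,3->1] -> levels [7 4 3 8]
Step 2: flows [0->1,0->2,1->2,3->1] -> levels [5 5 5 7]
Step 3: flows [0=1,0=2,1=2,3->1] -> levels [5 6 5 6]
Step 4: flows [1->0,0=2,1->2,1=3] -> levels [6 4 6 6]
Step 5: flows [0->1,0=2,2->1,3->1] -> levels [5 7 5 5]
Step 6: flows [1->0,0=2,1->2,1->3] -> levels [6 4 6 6]
  -> period-2 cycle: step 6 state = step 4 state; never stabilizes
  -> state at step 30: (30-4) mod 2 = 0, same as step 4 -> [6 4 6 6]

Answer: 6 4 6 6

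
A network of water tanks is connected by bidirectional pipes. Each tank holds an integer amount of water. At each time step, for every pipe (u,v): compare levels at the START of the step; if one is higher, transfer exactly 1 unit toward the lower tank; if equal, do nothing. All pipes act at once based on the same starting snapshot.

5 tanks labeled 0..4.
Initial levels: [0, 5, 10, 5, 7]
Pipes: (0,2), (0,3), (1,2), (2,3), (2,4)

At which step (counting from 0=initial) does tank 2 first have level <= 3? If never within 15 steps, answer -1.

Step 1: flows [2->0,3->0,2->1,2->3,2->4] -> levels [2 6 6 5 8]
Step 2: flows [2->0,3->0,1=2,2->3,4->2] -> levels [4 6 5 5 7]
Step 3: flows [2->0,3->0,1->2,2=3,4->2] -> levels [6 5 6 4 6]
Step 4: flows [0=2,0->3,2->1,2->3,2=4] -> levels [5 6 4 6 6]
Step 5: flows [0->2,3->0,1->2,3->2,4->2] -> levels [5 5 8 4 5]
Step 6: flows [2->0,0->3,2->1,2->3,2->4] -> levels [5 6 4 6 6]
  -> period-2 cycle (repeats step 4); tank 2 never drops to <=3
Tank 2 never reaches <=3 within 15 steps

Answer: -1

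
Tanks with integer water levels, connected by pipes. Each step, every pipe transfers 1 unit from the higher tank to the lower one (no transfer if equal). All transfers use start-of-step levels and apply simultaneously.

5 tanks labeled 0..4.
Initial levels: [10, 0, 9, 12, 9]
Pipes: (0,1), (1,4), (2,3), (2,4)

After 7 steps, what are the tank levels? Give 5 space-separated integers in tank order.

Answer: 8 6 8 9 9

Derivation:
Step 1: flows [0->1,4->1,3->2,2=4] -> levels [9 2 10 11 8]
Step 2: flows [0->1,4->1,3->2,2->4] -> levels [8 4 10 10 8]
Step 3: flows [0->1,4->1,2=3,2->4] -> levels [7 6 9 10 8]
Step 4: flows [0->1,4->1,3->2,2->4] -> levels [6 8 9 9 8]
Step 5: flows [1->0,1=4,2=3,2->4] -> levels [7 7 8 9 9]
Step 6: flows [0=1,4->1,3->2,4->2] -> levels [7 8 10 8 7]
Step 7: flows [1->0,1->4,2->3,2->4] -> levels [8 6 8 9 9]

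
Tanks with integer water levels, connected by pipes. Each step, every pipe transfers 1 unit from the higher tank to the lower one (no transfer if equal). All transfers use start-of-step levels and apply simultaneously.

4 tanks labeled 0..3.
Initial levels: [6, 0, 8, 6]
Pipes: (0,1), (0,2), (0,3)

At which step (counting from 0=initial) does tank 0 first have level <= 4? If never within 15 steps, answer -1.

Step 1: flows [0->1,2->0,0=3] -> levels [6 1 7 6]
Step 2: flows [0->1,2->0,0=3] -> levels [6 2 6 6]
Step 3: flows [0->1,0=2,0=3] -> levels [5 3 6 6]
Step 4: flows [0->1,2->0,3->0] -> levels [6 4 5 5]
Step 5: flows [0->1,0->2,0->3] -> levels [3 5 6 6]
Tank 0 first reaches <=4 at step 5

Answer: 5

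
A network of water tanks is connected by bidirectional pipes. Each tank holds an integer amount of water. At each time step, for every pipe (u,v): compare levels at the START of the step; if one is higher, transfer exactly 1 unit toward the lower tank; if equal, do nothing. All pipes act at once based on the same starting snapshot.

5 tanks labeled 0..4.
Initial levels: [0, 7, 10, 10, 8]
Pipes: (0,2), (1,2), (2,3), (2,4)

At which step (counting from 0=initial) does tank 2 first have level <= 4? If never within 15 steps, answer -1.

Answer: 7

Derivation:
Step 1: flows [2->0,2->1,2=3,2->4] -> levels [1 8 7 10 9]
Step 2: flows [2->0,1->2,3->2,4->2] -> levels [2 7 9 9 8]
Step 3: flows [2->0,2->1,2=3,2->4] -> levels [3 8 6 9 9]
Step 4: flows [2->0,1->2,3->2,4->2] -> levels [4 7 8 8 8]
Step 5: flows [2->0,2->1,2=3,2=4] -> levels [5 8 6 8 8]
Step 6: flows [2->0,1->2,3->2,4->2] -> levels [6 7 8 7 7]
Step 7: flows [2->0,2->1,2->3,2->4] -> levels [7 8 4 8 8]
Tank 2 first reaches <=4 at step 7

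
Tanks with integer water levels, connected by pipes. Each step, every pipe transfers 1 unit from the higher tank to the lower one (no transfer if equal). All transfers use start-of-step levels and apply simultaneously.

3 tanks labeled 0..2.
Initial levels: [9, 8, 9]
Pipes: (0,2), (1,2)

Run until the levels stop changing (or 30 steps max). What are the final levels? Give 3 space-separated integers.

Step 1: flows [0=2,2->1] -> levels [9 9 8]
Step 2: flows [0->2,1->2] -> levels [8 8 10]
Step 3: flows [2->0,2->1] -> levels [9 9 8]
  -> period-2 cycle: step 3 state = step 1 state; never stabilizes
  -> state at step 30: (30-1) mod 2 = 1, same as step 2 -> [8 8 10]

Answer: 8 8 10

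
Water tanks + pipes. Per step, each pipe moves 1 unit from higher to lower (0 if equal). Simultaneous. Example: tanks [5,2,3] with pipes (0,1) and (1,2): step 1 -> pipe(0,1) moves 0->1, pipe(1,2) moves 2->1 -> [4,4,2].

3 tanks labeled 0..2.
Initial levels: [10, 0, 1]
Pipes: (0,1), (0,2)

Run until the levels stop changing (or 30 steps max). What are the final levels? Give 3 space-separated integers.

Answer: 3 4 4

Derivation:
Step 1: flows [0->1,0->2] -> levels [8 1 2]
Step 2: flows [0->1,0->2] -> levels [6 2 3]
Step 3: flows [0->1,0->2] -> levels [4 3 4]
Step 4: flows [0->1,0=2] -> levels [3 4 4]
Step 5: flows [1->0,2->0] -> levels [5 3 3]
Step 6: flows [0->1,0->2] -> levels [3 4 4]
  -> period-2 cycle: step 6 state = step 4 state; never stabilizes
  -> state at step 30: (30-4) mod 2 = 0, same as step 4 -> [3 4 4]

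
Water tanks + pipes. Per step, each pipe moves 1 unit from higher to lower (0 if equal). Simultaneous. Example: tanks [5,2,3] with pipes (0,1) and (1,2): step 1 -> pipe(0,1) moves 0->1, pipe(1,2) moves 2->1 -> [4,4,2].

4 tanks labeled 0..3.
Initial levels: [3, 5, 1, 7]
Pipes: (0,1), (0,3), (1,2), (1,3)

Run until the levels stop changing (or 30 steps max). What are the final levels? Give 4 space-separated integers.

Step 1: flows [1->0,3->0,1->2,3->1] -> levels [5 4 2 5]
Step 2: flows [0->1,0=3,1->2,3->1] -> levels [4 5 3 4]
Step 3: flows [1->0,0=3,1->2,1->3] -> levels [5 2 4 5]
Step 4: flows [0->1,0=3,2->1,3->1] -> levels [4 5 3 4]
  -> period-2 cycle: step 4 state = step 2 state; never stabilizes
  -> state at step 30: (30-2) mod 2 = 0, same as step 2 -> [4 5 3 4]

Answer: 4 5 3 4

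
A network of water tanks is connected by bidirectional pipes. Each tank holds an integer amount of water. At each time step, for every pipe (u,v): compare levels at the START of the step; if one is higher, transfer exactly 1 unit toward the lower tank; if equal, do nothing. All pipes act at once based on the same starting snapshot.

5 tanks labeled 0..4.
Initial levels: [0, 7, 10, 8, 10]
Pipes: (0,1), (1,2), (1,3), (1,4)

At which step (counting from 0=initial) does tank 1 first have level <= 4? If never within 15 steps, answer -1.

Step 1: flows [1->0,2->1,3->1,4->1] -> levels [1 9 9 7 9]
Step 2: flows [1->0,1=2,1->3,1=4] -> levels [2 7 9 8 9]
Step 3: flows [1->0,2->1,3->1,4->1] -> levels [3 9 8 7 8]
Step 4: flows [1->0,1->2,1->3,1->4] -> levels [4 5 9 8 9]
Step 5: flows [1->0,2->1,3->1,4->1] -> levels [5 7 8 7 8]
Step 6: flows [1->0,2->1,1=3,4->1] -> levels [6 8 7 7 7]
Step 7: flows [1->0,1->2,1->3,1->4] -> levels [7 4 8 8 8]
Tank 1 first reaches <=4 at step 7

Answer: 7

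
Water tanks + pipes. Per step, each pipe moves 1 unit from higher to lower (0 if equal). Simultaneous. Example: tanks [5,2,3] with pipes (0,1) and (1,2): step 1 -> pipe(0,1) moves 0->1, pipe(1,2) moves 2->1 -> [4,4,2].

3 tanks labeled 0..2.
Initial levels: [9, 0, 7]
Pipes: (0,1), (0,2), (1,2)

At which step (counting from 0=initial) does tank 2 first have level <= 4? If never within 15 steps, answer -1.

Answer: -1

Derivation:
Step 1: flows [0->1,0->2,2->1] -> levels [7 2 7]
Step 2: flows [0->1,0=2,2->1] -> levels [6 4 6]
Step 3: flows [0->1,0=2,2->1] -> levels [5 6 5]
Step 4: flows [1->0,0=2,1->2] -> levels [6 4 6]
  -> period-2 cycle (repeats step 2); tank 2 never drops to <=4
Tank 2 never reaches <=4 within 15 steps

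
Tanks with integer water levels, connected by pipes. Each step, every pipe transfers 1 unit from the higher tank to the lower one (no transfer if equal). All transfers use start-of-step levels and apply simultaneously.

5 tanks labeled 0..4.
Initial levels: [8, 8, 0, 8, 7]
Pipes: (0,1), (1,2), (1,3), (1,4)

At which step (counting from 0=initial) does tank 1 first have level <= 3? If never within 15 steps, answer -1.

Step 1: flows [0=1,1->2,1=3,1->4] -> levels [8 6 1 8 8]
Step 2: flows [0->1,1->2,3->1,4->1] -> levels [7 8 2 7 7]
Step 3: flows [1->0,1->2,1->3,1->4] -> levels [8 4 3 8 8]
Step 4: flows [0->1,1->2,3->1,4->1] -> levels [7 6 4 7 7]
Step 5: flows [0->1,1->2,3->1,4->1] -> levels [6 8 5 6 6]
Step 6: flows [1->0,1->2,1->3,1->4] -> levels [7 4 6 7 7]
Step 7: flows [0->1,2->1,3->1,4->1] -> levels [6 8 5 6 6]
  -> period-2 cycle (repeats step 5); tank 1 never drops to <=3
Tank 1 never reaches <=3 within 15 steps

Answer: -1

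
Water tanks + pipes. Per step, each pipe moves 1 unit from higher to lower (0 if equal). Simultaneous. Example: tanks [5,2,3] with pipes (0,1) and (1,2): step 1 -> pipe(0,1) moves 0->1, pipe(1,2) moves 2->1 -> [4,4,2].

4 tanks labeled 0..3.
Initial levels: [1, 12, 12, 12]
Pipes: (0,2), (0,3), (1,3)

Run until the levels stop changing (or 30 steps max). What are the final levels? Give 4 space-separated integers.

Answer: 8 9 10 10

Derivation:
Step 1: flows [2->0,3->0,1=3] -> levels [3 12 11 11]
Step 2: flows [2->0,3->0,1->3] -> levels [5 11 10 11]
Step 3: flows [2->0,3->0,1=3] -> levels [7 11 9 10]
Step 4: flows [2->0,3->0,1->3] -> levels [9 10 8 10]
Step 5: flows [0->2,3->0,1=3] -> levels [9 10 9 9]
Step 6: flows [0=2,0=3,1->3] -> levels [9 9 9 10]
Step 7: flows [0=2,3->0,3->1] -> levels [10 10 9 8]
Step 8: flows [0->2,0->3,1->3] -> levels [8 9 10 10]
Step 9: flows [2->0,3->0,3->1] -> levels [10 10 9 8]
  -> period-2 cycle: step 9 state = step 7 state; never stabilizes
  -> state at step 30: (30-7) mod 2 = 1, same as step 8 -> [8 9 10 10]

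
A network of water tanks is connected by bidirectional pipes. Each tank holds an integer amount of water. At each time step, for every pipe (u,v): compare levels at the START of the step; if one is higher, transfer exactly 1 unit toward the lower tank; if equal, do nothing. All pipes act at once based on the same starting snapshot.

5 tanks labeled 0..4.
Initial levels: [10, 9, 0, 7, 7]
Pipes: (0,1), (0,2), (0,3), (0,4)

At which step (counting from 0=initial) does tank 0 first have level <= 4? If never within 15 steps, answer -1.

Step 1: flows [0->1,0->2,0->3,0->4] -> levels [6 10 1 8 8]
Step 2: flows [1->0,0->2,3->0,4->0] -> levels [8 9 2 7 7]
Step 3: flows [1->0,0->2,0->3,0->4] -> levels [6 8 3 8 8]
Step 4: flows [1->0,0->2,3->0,4->0] -> levels [8 7 4 7 7]
Step 5: flows [0->1,0->2,0->3,0->4] -> levels [4 8 5 8 8]
Tank 0 first reaches <=4 at step 5

Answer: 5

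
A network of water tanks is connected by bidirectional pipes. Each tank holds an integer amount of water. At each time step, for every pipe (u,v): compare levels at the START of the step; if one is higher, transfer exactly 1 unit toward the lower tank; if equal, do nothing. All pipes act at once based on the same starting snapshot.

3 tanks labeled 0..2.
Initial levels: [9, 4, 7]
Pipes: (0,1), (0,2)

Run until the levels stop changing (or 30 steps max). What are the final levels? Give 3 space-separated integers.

Step 1: flows [0->1,0->2] -> levels [7 5 8]
Step 2: flows [0->1,2->0] -> levels [7 6 7]
Step 3: flows [0->1,0=2] -> levels [6 7 7]
Step 4: flows [1->0,2->0] -> levels [8 6 6]
Step 5: flows [0->1,0->2] -> levels [6 7 7]
  -> period-2 cycle: step 5 state = step 3 state; never stabilizes
  -> state at step 30: (30-3) mod 2 = 1, same as step 4 -> [8 6 6]

Answer: 8 6 6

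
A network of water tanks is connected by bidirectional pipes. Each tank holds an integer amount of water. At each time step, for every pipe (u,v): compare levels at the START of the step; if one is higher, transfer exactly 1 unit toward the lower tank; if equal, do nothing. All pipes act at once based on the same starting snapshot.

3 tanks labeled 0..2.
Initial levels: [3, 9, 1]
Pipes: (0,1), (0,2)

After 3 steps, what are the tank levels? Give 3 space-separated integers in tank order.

Answer: 4 6 3

Derivation:
Step 1: flows [1->0,0->2] -> levels [3 8 2]
Step 2: flows [1->0,0->2] -> levels [3 7 3]
Step 3: flows [1->0,0=2] -> levels [4 6 3]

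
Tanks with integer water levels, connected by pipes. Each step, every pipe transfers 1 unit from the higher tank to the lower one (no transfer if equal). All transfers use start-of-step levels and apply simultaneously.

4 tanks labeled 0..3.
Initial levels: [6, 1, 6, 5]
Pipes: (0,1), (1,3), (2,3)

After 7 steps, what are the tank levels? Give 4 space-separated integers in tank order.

Answer: 5 3 4 6

Derivation:
Step 1: flows [0->1,3->1,2->3] -> levels [5 3 5 5]
Step 2: flows [0->1,3->1,2=3] -> levels [4 5 5 4]
Step 3: flows [1->0,1->3,2->3] -> levels [5 3 4 6]
Step 4: flows [0->1,3->1,3->2] -> levels [4 5 5 4]
  -> period-2 cycle: step 4 state = step 2 state
  -> state at step 7: (7-2) mod 2 = 1, same as step 3 -> [5 3 4 6]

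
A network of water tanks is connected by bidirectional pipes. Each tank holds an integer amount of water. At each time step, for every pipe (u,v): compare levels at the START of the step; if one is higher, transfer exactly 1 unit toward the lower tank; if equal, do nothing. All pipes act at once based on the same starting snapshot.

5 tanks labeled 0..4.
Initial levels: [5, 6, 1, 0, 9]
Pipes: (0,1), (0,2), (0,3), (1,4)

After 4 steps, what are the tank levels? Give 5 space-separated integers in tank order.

Step 1: flows [1->0,0->2,0->3,4->1] -> levels [4 6 2 1 8]
Step 2: flows [1->0,0->2,0->3,4->1] -> levels [3 6 3 2 7]
Step 3: flows [1->0,0=2,0->3,4->1] -> levels [3 6 3 3 6]
Step 4: flows [1->0,0=2,0=3,1=4] -> levels [4 5 3 3 6]

Answer: 4 5 3 3 6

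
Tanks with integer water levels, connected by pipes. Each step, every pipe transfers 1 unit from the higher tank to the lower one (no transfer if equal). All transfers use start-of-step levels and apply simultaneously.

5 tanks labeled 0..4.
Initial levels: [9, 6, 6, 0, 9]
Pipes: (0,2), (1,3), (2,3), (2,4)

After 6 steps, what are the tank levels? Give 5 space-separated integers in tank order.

Step 1: flows [0->2,1->3,2->3,4->2] -> levels [8 5 7 2 8]
Step 2: flows [0->2,1->3,2->3,4->2] -> levels [7 4 8 4 7]
Step 3: flows [2->0,1=3,2->3,2->4] -> levels [8 4 5 5 8]
Step 4: flows [0->2,3->1,2=3,4->2] -> levels [7 5 7 4 7]
Step 5: flows [0=2,1->3,2->3,2=4] -> levels [7 4 6 6 7]
Step 6: flows [0->2,3->1,2=3,4->2] -> levels [6 5 8 5 6]

Answer: 6 5 8 5 6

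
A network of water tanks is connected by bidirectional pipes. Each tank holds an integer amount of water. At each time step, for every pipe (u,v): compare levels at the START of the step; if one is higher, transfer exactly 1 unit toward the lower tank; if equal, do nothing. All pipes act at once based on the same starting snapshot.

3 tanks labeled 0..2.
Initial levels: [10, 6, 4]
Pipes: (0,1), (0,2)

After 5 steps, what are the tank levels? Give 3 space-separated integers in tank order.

Step 1: flows [0->1,0->2] -> levels [8 7 5]
Step 2: flows [0->1,0->2] -> levels [6 8 6]
Step 3: flows [1->0,0=2] -> levels [7 7 6]
Step 4: flows [0=1,0->2] -> levels [6 7 7]
Step 5: flows [1->0,2->0] -> levels [8 6 6]

Answer: 8 6 6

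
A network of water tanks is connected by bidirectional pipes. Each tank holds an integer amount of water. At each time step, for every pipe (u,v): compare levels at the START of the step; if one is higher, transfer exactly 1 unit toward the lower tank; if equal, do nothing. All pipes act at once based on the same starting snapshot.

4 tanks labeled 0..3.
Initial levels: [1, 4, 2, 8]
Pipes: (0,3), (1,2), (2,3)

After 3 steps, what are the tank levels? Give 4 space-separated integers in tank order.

Step 1: flows [3->0,1->2,3->2] -> levels [2 3 4 6]
Step 2: flows [3->0,2->1,3->2] -> levels [3 4 4 4]
Step 3: flows [3->0,1=2,2=3] -> levels [4 4 4 3]

Answer: 4 4 4 3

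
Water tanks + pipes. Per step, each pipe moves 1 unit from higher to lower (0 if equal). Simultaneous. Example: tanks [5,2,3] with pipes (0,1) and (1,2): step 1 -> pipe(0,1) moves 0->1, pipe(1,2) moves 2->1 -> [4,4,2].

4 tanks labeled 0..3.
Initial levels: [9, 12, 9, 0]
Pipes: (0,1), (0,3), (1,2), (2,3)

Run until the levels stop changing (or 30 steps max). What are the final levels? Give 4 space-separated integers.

Step 1: flows [1->0,0->3,1->2,2->3] -> levels [9 10 9 2]
Step 2: flows [1->0,0->3,1->2,2->3] -> levels [9 8 9 4]
Step 3: flows [0->1,0->3,2->1,2->3] -> levels [7 10 7 6]
Step 4: flows [1->0,0->3,1->2,2->3] -> levels [7 8 7 8]
Step 5: flows [1->0,3->0,1->2,3->2] -> levels [9 6 9 6]
Step 6: flows [0->1,0->3,2->1,2->3] -> levels [7 8 7 8]
  -> period-2 cycle: step 6 state = step 4 state; never stabilizes
  -> state at step 30: (30-4) mod 2 = 0, same as step 4 -> [7 8 7 8]

Answer: 7 8 7 8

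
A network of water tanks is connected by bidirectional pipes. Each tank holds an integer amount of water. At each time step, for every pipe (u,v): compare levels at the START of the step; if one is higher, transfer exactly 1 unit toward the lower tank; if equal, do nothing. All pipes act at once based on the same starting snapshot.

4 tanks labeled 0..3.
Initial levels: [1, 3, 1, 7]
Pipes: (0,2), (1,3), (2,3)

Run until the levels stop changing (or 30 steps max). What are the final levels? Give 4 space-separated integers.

Answer: 3 3 2 4

Derivation:
Step 1: flows [0=2,3->1,3->2] -> levels [1 4 2 5]
Step 2: flows [2->0,3->1,3->2] -> levels [2 5 2 3]
Step 3: flows [0=2,1->3,3->2] -> levels [2 4 3 3]
Step 4: flows [2->0,1->3,2=3] -> levels [3 3 2 4]
Step 5: flows [0->2,3->1,3->2] -> levels [2 4 4 2]
Step 6: flows [2->0,1->3,2->3] -> levels [3 3 2 4]
  -> period-2 cycle: step 6 state = step 4 state; never stabilizes
  -> state at step 30: (30-4) mod 2 = 0, same as step 4 -> [3 3 2 4]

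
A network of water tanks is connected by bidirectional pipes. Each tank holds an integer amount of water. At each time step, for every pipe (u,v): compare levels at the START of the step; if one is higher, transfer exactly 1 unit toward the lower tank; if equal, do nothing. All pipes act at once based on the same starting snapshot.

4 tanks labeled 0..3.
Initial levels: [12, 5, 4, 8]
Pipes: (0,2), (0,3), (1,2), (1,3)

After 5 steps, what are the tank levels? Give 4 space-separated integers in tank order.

Answer: 6 6 8 9

Derivation:
Step 1: flows [0->2,0->3,1->2,3->1] -> levels [10 5 6 8]
Step 2: flows [0->2,0->3,2->1,3->1] -> levels [8 7 6 8]
Step 3: flows [0->2,0=3,1->2,3->1] -> levels [7 7 8 7]
Step 4: flows [2->0,0=3,2->1,1=3] -> levels [8 8 6 7]
Step 5: flows [0->2,0->3,1->2,1->3] -> levels [6 6 8 9]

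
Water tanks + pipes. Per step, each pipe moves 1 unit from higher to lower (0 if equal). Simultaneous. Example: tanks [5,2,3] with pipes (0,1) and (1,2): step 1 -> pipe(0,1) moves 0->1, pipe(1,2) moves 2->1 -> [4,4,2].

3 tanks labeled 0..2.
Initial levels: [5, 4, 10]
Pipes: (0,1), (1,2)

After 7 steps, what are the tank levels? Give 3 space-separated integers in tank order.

Step 1: flows [0->1,2->1] -> levels [4 6 9]
Step 2: flows [1->0,2->1] -> levels [5 6 8]
Step 3: flows [1->0,2->1] -> levels [6 6 7]
Step 4: flows [0=1,2->1] -> levels [6 7 6]
Step 5: flows [1->0,1->2] -> levels [7 5 7]
Step 6: flows [0->1,2->1] -> levels [6 7 6]
  -> period-2 cycle: step 6 state = step 4 state
  -> state at step 7: (7-4) mod 2 = 1, same as step 5 -> [7 5 7]

Answer: 7 5 7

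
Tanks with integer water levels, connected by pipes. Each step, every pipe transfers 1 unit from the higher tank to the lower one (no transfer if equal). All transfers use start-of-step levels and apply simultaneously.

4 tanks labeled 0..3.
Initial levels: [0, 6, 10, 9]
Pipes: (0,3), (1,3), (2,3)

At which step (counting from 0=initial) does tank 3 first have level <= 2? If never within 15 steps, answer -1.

Step 1: flows [3->0,3->1,2->3] -> levels [1 7 9 8]
Step 2: flows [3->0,3->1,2->3] -> levels [2 8 8 7]
Step 3: flows [3->0,1->3,2->3] -> levels [3 7 7 8]
Step 4: flows [3->0,3->1,3->2] -> levels [4 8 8 5]
Step 5: flows [3->0,1->3,2->3] -> levels [5 7 7 6]
Step 6: flows [3->0,1->3,2->3] -> levels [6 6 6 7]
Step 7: flows [3->0,3->1,3->2] -> levels [7 7 7 4]
Step 8: flows [0->3,1->3,2->3] -> levels [6 6 6 7]
  -> period-2 cycle (repeats step 6); tank 3 never drops to <=2
Tank 3 never reaches <=2 within 15 steps

Answer: -1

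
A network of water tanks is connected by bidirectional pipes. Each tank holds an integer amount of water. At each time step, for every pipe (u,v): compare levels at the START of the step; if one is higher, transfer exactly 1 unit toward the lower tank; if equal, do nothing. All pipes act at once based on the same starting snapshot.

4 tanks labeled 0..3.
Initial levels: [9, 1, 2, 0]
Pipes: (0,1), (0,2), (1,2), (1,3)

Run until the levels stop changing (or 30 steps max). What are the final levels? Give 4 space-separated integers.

Answer: 4 1 4 3

Derivation:
Step 1: flows [0->1,0->2,2->1,1->3] -> levels [7 2 2 1]
Step 2: flows [0->1,0->2,1=2,1->3] -> levels [5 2 3 2]
Step 3: flows [0->1,0->2,2->1,1=3] -> levels [3 4 3 2]
Step 4: flows [1->0,0=2,1->2,1->3] -> levels [4 1 4 3]
Step 5: flows [0->1,0=2,2->1,3->1] -> levels [3 4 3 2]
  -> period-2 cycle: step 5 state = step 3 state; never stabilizes
  -> state at step 30: (30-3) mod 2 = 1, same as step 4 -> [4 1 4 3]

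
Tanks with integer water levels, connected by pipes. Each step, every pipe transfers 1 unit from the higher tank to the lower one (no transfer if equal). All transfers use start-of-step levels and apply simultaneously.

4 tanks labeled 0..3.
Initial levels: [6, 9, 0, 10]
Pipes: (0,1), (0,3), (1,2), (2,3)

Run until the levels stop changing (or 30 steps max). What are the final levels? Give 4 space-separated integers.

Step 1: flows [1->0,3->0,1->2,3->2] -> levels [8 7 2 8]
Step 2: flows [0->1,0=3,1->2,3->2] -> levels [7 7 4 7]
Step 3: flows [0=1,0=3,1->2,3->2] -> levels [7 6 6 6]
Step 4: flows [0->1,0->3,1=2,2=3] -> levels [5 7 6 7]
Step 5: flows [1->0,3->0,1->2,3->2] -> levels [7 5 8 5]
Step 6: flows [0->1,0->3,2->1,2->3] -> levels [5 7 6 7]
  -> period-2 cycle: step 6 state = step 4 state; never stabilizes
  -> state at step 30: (30-4) mod 2 = 0, same as step 4 -> [5 7 6 7]

Answer: 5 7 6 7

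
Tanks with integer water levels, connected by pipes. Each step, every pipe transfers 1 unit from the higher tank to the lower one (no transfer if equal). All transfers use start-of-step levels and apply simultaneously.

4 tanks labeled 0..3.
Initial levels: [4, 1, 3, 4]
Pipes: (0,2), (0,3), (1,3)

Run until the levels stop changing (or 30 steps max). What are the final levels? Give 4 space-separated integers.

Step 1: flows [0->2,0=3,3->1] -> levels [3 2 4 3]
Step 2: flows [2->0,0=3,3->1] -> levels [4 3 3 2]
Step 3: flows [0->2,0->3,1->3] -> levels [2 2 4 4]
Step 4: flows [2->0,3->0,3->1] -> levels [4 3 3 2]
  -> period-2 cycle: step 4 state = step 2 state; never stabilizes
  -> state at step 30: (30-2) mod 2 = 0, same as step 2 -> [4 3 3 2]

Answer: 4 3 3 2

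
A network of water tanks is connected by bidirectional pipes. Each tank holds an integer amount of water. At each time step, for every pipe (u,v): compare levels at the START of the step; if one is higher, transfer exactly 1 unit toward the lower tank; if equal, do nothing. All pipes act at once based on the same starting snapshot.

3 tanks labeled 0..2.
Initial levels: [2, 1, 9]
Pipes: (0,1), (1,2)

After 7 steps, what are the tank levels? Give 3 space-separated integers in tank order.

Answer: 4 4 4

Derivation:
Step 1: flows [0->1,2->1] -> levels [1 3 8]
Step 2: flows [1->0,2->1] -> levels [2 3 7]
Step 3: flows [1->0,2->1] -> levels [3 3 6]
Step 4: flows [0=1,2->1] -> levels [3 4 5]
Step 5: flows [1->0,2->1] -> levels [4 4 4]
Step 6: flows [0=1,1=2] -> levels [4 4 4]
  -> stable; steps 7..7 unchanged -> [4 4 4]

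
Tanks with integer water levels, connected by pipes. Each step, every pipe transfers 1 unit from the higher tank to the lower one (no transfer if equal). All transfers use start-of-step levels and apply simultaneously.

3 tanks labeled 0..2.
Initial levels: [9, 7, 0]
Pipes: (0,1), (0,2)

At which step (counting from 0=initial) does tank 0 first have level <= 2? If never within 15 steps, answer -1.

Answer: -1

Derivation:
Step 1: flows [0->1,0->2] -> levels [7 8 1]
Step 2: flows [1->0,0->2] -> levels [7 7 2]
Step 3: flows [0=1,0->2] -> levels [6 7 3]
Step 4: flows [1->0,0->2] -> levels [6 6 4]
Step 5: flows [0=1,0->2] -> levels [5 6 5]
Step 6: flows [1->0,0=2] -> levels [6 5 5]
Step 7: flows [0->1,0->2] -> levels [4 6 6]
Step 8: flows [1->0,2->0] -> levels [6 5 5]
  -> period-2 cycle (repeats step 6); tank 0 never drops to <=2
Tank 0 never reaches <=2 within 15 steps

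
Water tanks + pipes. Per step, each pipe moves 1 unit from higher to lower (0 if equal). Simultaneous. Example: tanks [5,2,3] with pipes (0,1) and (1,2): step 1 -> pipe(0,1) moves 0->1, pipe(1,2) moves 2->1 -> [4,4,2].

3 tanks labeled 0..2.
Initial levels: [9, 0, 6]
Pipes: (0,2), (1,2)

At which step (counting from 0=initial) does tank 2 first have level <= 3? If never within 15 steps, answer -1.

Step 1: flows [0->2,2->1] -> levels [8 1 6]
Step 2: flows [0->2,2->1] -> levels [7 2 6]
Step 3: flows [0->2,2->1] -> levels [6 3 6]
Step 4: flows [0=2,2->1] -> levels [6 4 5]
Step 5: flows [0->2,2->1] -> levels [5 5 5]
Step 6: flows [0=2,1=2] -> levels [5 5 5]
  -> stable; tank 2 stays at 5 > 3
Tank 2 never reaches <=3 within 15 steps

Answer: -1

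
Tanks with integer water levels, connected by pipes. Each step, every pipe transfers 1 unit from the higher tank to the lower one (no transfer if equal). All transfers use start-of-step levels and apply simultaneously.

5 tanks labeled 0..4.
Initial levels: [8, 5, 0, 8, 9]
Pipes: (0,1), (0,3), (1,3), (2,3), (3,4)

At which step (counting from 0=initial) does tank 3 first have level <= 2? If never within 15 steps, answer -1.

Step 1: flows [0->1,0=3,3->1,3->2,4->3] -> levels [7 7 1 7 8]
Step 2: flows [0=1,0=3,1=3,3->2,4->3] -> levels [7 7 2 7 7]
Step 3: flows [0=1,0=3,1=3,3->2,3=4] -> levels [7 7 3 6 7]
Step 4: flows [0=1,0->3,1->3,3->2,4->3] -> levels [6 6 4 8 6]
Step 5: flows [0=1,3->0,3->1,3->2,3->4] -> levels [7 7 5 4 7]
Step 6: flows [0=1,0->3,1->3,2->3,4->3] -> levels [6 6 4 8 6]
  -> period-2 cycle (repeats step 4); tank 3 never drops to <=2
Tank 3 never reaches <=2 within 15 steps

Answer: -1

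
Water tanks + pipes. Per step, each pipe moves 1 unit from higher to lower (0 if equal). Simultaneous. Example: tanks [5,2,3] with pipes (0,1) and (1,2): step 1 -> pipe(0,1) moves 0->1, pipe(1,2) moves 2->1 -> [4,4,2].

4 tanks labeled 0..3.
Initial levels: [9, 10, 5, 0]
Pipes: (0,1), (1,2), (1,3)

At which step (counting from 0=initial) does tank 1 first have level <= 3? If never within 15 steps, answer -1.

Step 1: flows [1->0,1->2,1->3] -> levels [10 7 6 1]
Step 2: flows [0->1,1->2,1->3] -> levels [9 6 7 2]
Step 3: flows [0->1,2->1,1->3] -> levels [8 7 6 3]
Step 4: flows [0->1,1->2,1->3] -> levels [7 6 7 4]
Step 5: flows [0->1,2->1,1->3] -> levels [6 7 6 5]
Step 6: flows [1->0,1->2,1->3] -> levels [7 4 7 6]
Step 7: flows [0->1,2->1,3->1] -> levels [6 7 6 5]
  -> period-2 cycle (repeats step 5); tank 1 never drops to <=3
Tank 1 never reaches <=3 within 15 steps

Answer: -1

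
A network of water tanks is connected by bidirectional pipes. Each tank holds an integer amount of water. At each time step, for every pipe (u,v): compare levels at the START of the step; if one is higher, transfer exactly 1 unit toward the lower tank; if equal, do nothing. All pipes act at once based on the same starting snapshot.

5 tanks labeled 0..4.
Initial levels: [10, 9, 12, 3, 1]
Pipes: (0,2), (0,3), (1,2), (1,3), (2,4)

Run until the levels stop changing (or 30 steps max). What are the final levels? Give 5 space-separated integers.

Answer: 8 8 5 7 7

Derivation:
Step 1: flows [2->0,0->3,2->1,1->3,2->4] -> levels [10 9 9 5 2]
Step 2: flows [0->2,0->3,1=2,1->3,2->4] -> levels [8 8 9 7 3]
Step 3: flows [2->0,0->3,2->1,1->3,2->4] -> levels [8 8 6 9 4]
Step 4: flows [0->2,3->0,1->2,3->1,2->4] -> levels [8 8 7 7 5]
Step 5: flows [0->2,0->3,1->2,1->3,2->4] -> levels [6 6 8 9 6]
Step 6: flows [2->0,3->0,2->1,3->1,2->4] -> levels [8 8 5 7 7]
Step 7: flows [0->2,0->3,1->2,1->3,4->2] -> levels [6 6 8 9 6]
  -> period-2 cycle: step 7 state = step 5 state; never stabilizes
  -> state at step 30: (30-5) mod 2 = 1, same as step 6 -> [8 8 5 7 7]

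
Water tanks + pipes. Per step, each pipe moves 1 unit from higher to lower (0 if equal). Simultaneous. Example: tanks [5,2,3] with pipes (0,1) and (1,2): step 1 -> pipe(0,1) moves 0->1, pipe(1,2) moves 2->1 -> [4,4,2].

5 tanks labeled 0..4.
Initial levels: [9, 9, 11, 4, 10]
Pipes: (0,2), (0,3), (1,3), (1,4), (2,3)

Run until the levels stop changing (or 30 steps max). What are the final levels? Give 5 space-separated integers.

Step 1: flows [2->0,0->3,1->3,4->1,2->3] -> levels [9 9 9 7 9]
Step 2: flows [0=2,0->3,1->3,1=4,2->3] -> levels [8 8 8 10 9]
Step 3: flows [0=2,3->0,3->1,4->1,3->2] -> levels [9 10 9 7 8]
Step 4: flows [0=2,0->3,1->3,1->4,2->3] -> levels [8 8 8 10 9]
  -> period-2 cycle: step 4 state = step 2 state; never stabilizes
  -> state at step 30: (30-2) mod 2 = 0, same as step 2 -> [8 8 8 10 9]

Answer: 8 8 8 10 9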